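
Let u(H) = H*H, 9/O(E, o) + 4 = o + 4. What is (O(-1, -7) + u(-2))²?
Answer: 361/49 ≈ 7.3673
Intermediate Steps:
O(E, o) = 9/o (O(E, o) = 9/(-4 + (o + 4)) = 9/(-4 + (4 + o)) = 9/o)
u(H) = H²
(O(-1, -7) + u(-2))² = (9/(-7) + (-2)²)² = (9*(-⅐) + 4)² = (-9/7 + 4)² = (19/7)² = 361/49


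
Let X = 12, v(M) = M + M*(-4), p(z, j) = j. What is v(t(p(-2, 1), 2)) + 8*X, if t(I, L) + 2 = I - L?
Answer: 105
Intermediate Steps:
t(I, L) = -2 + I - L (t(I, L) = -2 + (I - L) = -2 + I - L)
v(M) = -3*M (v(M) = M - 4*M = -3*M)
v(t(p(-2, 1), 2)) + 8*X = -3*(-2 + 1 - 1*2) + 8*12 = -3*(-2 + 1 - 2) + 96 = -3*(-3) + 96 = 9 + 96 = 105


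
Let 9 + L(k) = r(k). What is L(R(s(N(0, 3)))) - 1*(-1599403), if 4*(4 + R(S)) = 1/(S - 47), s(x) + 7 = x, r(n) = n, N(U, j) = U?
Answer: 345468239/216 ≈ 1.5994e+6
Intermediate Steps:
s(x) = -7 + x
R(S) = -4 + 1/(4*(-47 + S)) (R(S) = -4 + 1/(4*(S - 47)) = -4 + 1/(4*(-47 + S)))
L(k) = -9 + k
L(R(s(N(0, 3)))) - 1*(-1599403) = (-9 + (753 - 16*(-7 + 0))/(4*(-47 + (-7 + 0)))) - 1*(-1599403) = (-9 + (753 - 16*(-7))/(4*(-47 - 7))) + 1599403 = (-9 + (1/4)*(753 + 112)/(-54)) + 1599403 = (-9 + (1/4)*(-1/54)*865) + 1599403 = (-9 - 865/216) + 1599403 = -2809/216 + 1599403 = 345468239/216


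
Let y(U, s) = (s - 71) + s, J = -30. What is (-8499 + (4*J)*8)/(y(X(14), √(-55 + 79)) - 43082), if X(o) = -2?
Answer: 408184227/1862181313 + 37836*√6/1862181313 ≈ 0.21925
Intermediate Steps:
y(U, s) = -71 + 2*s (y(U, s) = (-71 + s) + s = -71 + 2*s)
(-8499 + (4*J)*8)/(y(X(14), √(-55 + 79)) - 43082) = (-8499 + (4*(-30))*8)/((-71 + 2*√(-55 + 79)) - 43082) = (-8499 - 120*8)/((-71 + 2*√24) - 43082) = (-8499 - 960)/((-71 + 2*(2*√6)) - 43082) = -9459/((-71 + 4*√6) - 43082) = -9459/(-43153 + 4*√6)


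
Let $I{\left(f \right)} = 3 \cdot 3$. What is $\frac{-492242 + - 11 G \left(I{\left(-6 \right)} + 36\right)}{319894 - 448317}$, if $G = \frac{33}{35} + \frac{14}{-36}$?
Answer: $\frac{6895227}{1797922} \approx 3.8351$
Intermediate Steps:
$I{\left(f \right)} = 9$
$G = \frac{349}{630}$ ($G = 33 \cdot \frac{1}{35} + 14 \left(- \frac{1}{36}\right) = \frac{33}{35} - \frac{7}{18} = \frac{349}{630} \approx 0.55397$)
$\frac{-492242 + - 11 G \left(I{\left(-6 \right)} + 36\right)}{319894 - 448317} = \frac{-492242 + \left(-11\right) \frac{349}{630} \left(9 + 36\right)}{319894 - 448317} = \frac{-492242 - \frac{3839}{14}}{-128423} = \left(-492242 - \frac{3839}{14}\right) \left(- \frac{1}{128423}\right) = \left(- \frac{6895227}{14}\right) \left(- \frac{1}{128423}\right) = \frac{6895227}{1797922}$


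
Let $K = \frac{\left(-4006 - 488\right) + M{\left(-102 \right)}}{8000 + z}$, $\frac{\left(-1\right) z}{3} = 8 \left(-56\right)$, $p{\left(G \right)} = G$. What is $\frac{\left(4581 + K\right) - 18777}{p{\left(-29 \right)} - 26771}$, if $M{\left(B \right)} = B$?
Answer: $\frac{6632601}{12520960} \approx 0.52972$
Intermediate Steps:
$z = 1344$ ($z = - 3 \cdot 8 \left(-56\right) = \left(-3\right) \left(-448\right) = 1344$)
$K = - \frac{1149}{2336}$ ($K = \frac{\left(-4006 - 488\right) - 102}{8000 + 1344} = \frac{\left(-4006 - 488\right) - 102}{9344} = \left(-4494 - 102\right) \frac{1}{9344} = \left(-4596\right) \frac{1}{9344} = - \frac{1149}{2336} \approx -0.49187$)
$\frac{\left(4581 + K\right) - 18777}{p{\left(-29 \right)} - 26771} = \frac{\left(4581 - \frac{1149}{2336}\right) - 18777}{-29 - 26771} = \frac{\frac{10700067}{2336} - 18777}{-26800} = \left(- \frac{33163005}{2336}\right) \left(- \frac{1}{26800}\right) = \frac{6632601}{12520960}$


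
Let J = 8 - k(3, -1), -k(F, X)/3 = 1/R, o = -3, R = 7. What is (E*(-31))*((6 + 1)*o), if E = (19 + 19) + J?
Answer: 30225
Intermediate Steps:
k(F, X) = -3/7
J = 59/7 (J = 8 - 1*(-3/7) = 8 + 3/7 = 59/7 ≈ 8.4286)
E = 325/7 (E = (19 + 19) + 59/7 = 38 + 59/7 = 325/7 ≈ 46.429)
(E*(-31))*((6 + 1)*o) = ((325/7)*(-31))*((6 + 1)*(-3)) = -10075*(-3) = -10075/7*(-21) = 30225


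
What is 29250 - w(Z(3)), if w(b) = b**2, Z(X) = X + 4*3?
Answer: 29025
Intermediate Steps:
Z(X) = 12 + X (Z(X) = X + 12 = 12 + X)
29250 - w(Z(3)) = 29250 - (12 + 3)**2 = 29250 - 1*15**2 = 29250 - 1*225 = 29250 - 225 = 29025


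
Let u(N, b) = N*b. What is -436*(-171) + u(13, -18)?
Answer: 74322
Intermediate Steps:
-436*(-171) + u(13, -18) = -436*(-171) + 13*(-18) = 74556 - 234 = 74322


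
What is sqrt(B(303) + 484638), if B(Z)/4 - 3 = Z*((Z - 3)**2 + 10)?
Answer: sqrt(109576770) ≈ 10468.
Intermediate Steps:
B(Z) = 12 + 4*Z*(10 + (-3 + Z)**2) (B(Z) = 12 + 4*(Z*((Z - 3)**2 + 10)) = 12 + 4*(Z*((-3 + Z)**2 + 10)) = 12 + 4*(Z*(10 + (-3 + Z)**2)) = 12 + 4*Z*(10 + (-3 + Z)**2))
sqrt(B(303) + 484638) = sqrt((12 + 40*303 + 4*303*(-3 + 303)**2) + 484638) = sqrt((12 + 12120 + 4*303*300**2) + 484638) = sqrt((12 + 12120 + 4*303*90000) + 484638) = sqrt((12 + 12120 + 109080000) + 484638) = sqrt(109092132 + 484638) = sqrt(109576770)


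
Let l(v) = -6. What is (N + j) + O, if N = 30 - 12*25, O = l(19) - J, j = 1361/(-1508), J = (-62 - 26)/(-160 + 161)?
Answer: -284865/1508 ≈ -188.90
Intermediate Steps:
J = -88 (J = -88/1 = -88*1 = -88)
j = -1361/1508 (j = 1361*(-1/1508) = -1361/1508 ≈ -0.90252)
O = 82 (O = -6 - 1*(-88) = -6 + 88 = 82)
N = -270 (N = 30 - 300 = -270)
(N + j) + O = (-270 - 1361/1508) + 82 = -408521/1508 + 82 = -284865/1508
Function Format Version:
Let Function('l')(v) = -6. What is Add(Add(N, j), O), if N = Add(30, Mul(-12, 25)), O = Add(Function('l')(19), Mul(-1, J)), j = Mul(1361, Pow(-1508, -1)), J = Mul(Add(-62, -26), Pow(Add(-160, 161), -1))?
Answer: Rational(-284865, 1508) ≈ -188.90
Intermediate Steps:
J = -88 (J = Mul(-88, Pow(1, -1)) = Mul(-88, 1) = -88)
j = Rational(-1361, 1508) (j = Mul(1361, Rational(-1, 1508)) = Rational(-1361, 1508) ≈ -0.90252)
O = 82 (O = Add(-6, Mul(-1, -88)) = Add(-6, 88) = 82)
N = -270 (N = Add(30, -300) = -270)
Add(Add(N, j), O) = Add(Add(-270, Rational(-1361, 1508)), 82) = Add(Rational(-408521, 1508), 82) = Rational(-284865, 1508)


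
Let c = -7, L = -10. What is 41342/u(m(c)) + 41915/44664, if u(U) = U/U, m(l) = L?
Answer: 1846541003/44664 ≈ 41343.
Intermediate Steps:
m(l) = -10
u(U) = 1
41342/u(m(c)) + 41915/44664 = 41342/1 + 41915/44664 = 41342*1 + 41915*(1/44664) = 41342 + 41915/44664 = 1846541003/44664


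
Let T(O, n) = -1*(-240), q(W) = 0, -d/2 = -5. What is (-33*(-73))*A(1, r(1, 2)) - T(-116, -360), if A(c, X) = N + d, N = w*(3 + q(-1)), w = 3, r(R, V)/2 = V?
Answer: 45531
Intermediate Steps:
d = 10 (d = -2*(-5) = 10)
r(R, V) = 2*V
T(O, n) = 240
N = 9 (N = 3*(3 + 0) = 3*3 = 9)
A(c, X) = 19 (A(c, X) = 9 + 10 = 19)
(-33*(-73))*A(1, r(1, 2)) - T(-116, -360) = -33*(-73)*19 - 1*240 = 2409*19 - 240 = 45771 - 240 = 45531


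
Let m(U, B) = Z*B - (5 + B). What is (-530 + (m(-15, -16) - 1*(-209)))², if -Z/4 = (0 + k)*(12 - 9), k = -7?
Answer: 2735716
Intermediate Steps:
Z = 84 (Z = -4*(0 - 7)*(12 - 9) = -(-28)*3 = -4*(-21) = 84)
m(U, B) = -5 + 83*B (m(U, B) = 84*B - (5 + B) = 84*B + (-5 - B) = -5 + 83*B)
(-530 + (m(-15, -16) - 1*(-209)))² = (-530 + ((-5 + 83*(-16)) - 1*(-209)))² = (-530 + ((-5 - 1328) + 209))² = (-530 + (-1333 + 209))² = (-530 - 1124)² = (-1654)² = 2735716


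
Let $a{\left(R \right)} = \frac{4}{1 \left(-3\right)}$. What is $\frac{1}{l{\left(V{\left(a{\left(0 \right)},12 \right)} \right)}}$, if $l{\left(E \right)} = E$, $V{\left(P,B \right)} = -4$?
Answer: $- \frac{1}{4} \approx -0.25$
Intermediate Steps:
$a{\left(R \right)} = - \frac{4}{3}$ ($a{\left(R \right)} = \frac{4}{-3} = 4 \left(- \frac{1}{3}\right) = - \frac{4}{3}$)
$\frac{1}{l{\left(V{\left(a{\left(0 \right)},12 \right)} \right)}} = \frac{1}{-4} = - \frac{1}{4}$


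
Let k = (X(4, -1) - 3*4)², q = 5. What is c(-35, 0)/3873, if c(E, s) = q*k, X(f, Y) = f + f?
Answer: 80/3873 ≈ 0.020656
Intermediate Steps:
X(f, Y) = 2*f
k = 16 (k = (2*4 - 3*4)² = (8 - 12)² = (-4)² = 16)
c(E, s) = 80 (c(E, s) = 5*16 = 80)
c(-35, 0)/3873 = 80/3873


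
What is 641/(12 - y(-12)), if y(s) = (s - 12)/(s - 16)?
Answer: 4487/78 ≈ 57.526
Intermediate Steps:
y(s) = (-12 + s)/(-16 + s)
641/(12 - y(-12)) = 641/(12 - (-12 - 12)/(-16 - 12)) = 641/(12 - (-24)/(-28)) = 641/(12 - (-1)*(-24)/28) = 641/(12 - 1*6/7) = 641/(12 - 6/7) = 641/(78/7) = 641*(7/78) = 4487/78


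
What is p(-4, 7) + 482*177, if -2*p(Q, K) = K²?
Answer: 170579/2 ≈ 85290.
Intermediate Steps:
p(Q, K) = -K²/2
p(-4, 7) + 482*177 = -½*7² + 482*177 = -½*49 + 85314 = -49/2 + 85314 = 170579/2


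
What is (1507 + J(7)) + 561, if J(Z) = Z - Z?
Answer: 2068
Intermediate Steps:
J(Z) = 0
(1507 + J(7)) + 561 = (1507 + 0) + 561 = 1507 + 561 = 2068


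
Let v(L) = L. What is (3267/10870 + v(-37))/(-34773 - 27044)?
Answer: 56989/95992970 ≈ 0.00059368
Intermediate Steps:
(3267/10870 + v(-37))/(-34773 - 27044) = (3267/10870 - 37)/(-34773 - 27044) = (3267*(1/10870) - 37)/(-61817) = (3267/10870 - 37)*(-1/61817) = -398923/10870*(-1/61817) = 56989/95992970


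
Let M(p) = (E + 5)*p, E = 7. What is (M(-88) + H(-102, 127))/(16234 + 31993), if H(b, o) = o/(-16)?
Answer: -587/26608 ≈ -0.022061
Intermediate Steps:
H(b, o) = -o/16 (H(b, o) = o*(-1/16) = -o/16)
M(p) = 12*p (M(p) = (7 + 5)*p = 12*p)
(M(-88) + H(-102, 127))/(16234 + 31993) = (12*(-88) - 1/16*127)/(16234 + 31993) = (-1056 - 127/16)/48227 = -17023/16*1/48227 = -587/26608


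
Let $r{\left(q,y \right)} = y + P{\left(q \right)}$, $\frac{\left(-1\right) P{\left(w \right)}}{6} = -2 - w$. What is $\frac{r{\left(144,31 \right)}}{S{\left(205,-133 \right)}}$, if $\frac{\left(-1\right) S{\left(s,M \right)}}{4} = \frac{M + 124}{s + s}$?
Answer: $\frac{185935}{18} \approx 10330.0$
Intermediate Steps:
$P{\left(w \right)} = 12 + 6 w$ ($P{\left(w \right)} = - 6 \left(-2 - w\right) = 12 + 6 w$)
$r{\left(q,y \right)} = 12 + y + 6 q$ ($r{\left(q,y \right)} = y + \left(12 + 6 q\right) = 12 + y + 6 q$)
$S{\left(s,M \right)} = - \frac{2 \left(124 + M\right)}{s}$ ($S{\left(s,M \right)} = - 4 \frac{M + 124}{s + s} = - 4 \frac{124 + M}{2 s} = - \frac{2 \left(124 + M\right)}{s}$)
$\frac{r{\left(144,31 \right)}}{S{\left(205,-133 \right)}} = \frac{12 + 31 + 6 \cdot 144}{2 \cdot \frac{1}{205} \left(-124 - -133\right)} = \frac{12 + 31 + 864}{2 \cdot \frac{1}{205} \left(-124 + 133\right)} = \frac{907}{2 \cdot \frac{1}{205} \cdot 9} = \frac{907}{\frac{18}{205}} = 907 \cdot \frac{205}{18} = \frac{185935}{18}$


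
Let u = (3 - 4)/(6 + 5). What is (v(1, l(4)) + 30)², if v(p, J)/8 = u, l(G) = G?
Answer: 103684/121 ≈ 856.89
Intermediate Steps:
u = -1/11 ≈ -0.090909
v(p, J) = -8/11 (v(p, J) = 8*(-1/11) = -8/11)
(v(1, l(4)) + 30)² = (-8/11 + 30)² = (322/11)² = 103684/121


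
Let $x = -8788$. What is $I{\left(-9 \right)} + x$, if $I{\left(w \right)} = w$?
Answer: $-8797$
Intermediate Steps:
$I{\left(-9 \right)} + x = -9 - 8788 = -8797$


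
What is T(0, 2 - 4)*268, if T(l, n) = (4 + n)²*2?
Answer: 2144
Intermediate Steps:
T(l, n) = 2*(4 + n)²
T(0, 2 - 4)*268 = (2*(4 + (2 - 4))²)*268 = (2*(4 - 2)²)*268 = (2*2²)*268 = (2*4)*268 = 8*268 = 2144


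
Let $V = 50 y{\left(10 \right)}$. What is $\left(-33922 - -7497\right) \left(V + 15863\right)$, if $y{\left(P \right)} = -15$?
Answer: $-399361025$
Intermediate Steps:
$V = -750$ ($V = 50 \left(-15\right) = -750$)
$\left(-33922 - -7497\right) \left(V + 15863\right) = \left(-33922 - -7497\right) \left(-750 + 15863\right) = \left(-33922 + 7497\right) 15113 = \left(-26425\right) 15113 = -399361025$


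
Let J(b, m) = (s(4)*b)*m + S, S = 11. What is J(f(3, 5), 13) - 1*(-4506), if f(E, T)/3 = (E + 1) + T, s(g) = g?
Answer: 5921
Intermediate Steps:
f(E, T) = 3 + 3*E + 3*T (f(E, T) = 3*((E + 1) + T) = 3*((1 + E) + T) = 3*(1 + E + T) = 3 + 3*E + 3*T)
J(b, m) = 11 + 4*b*m (J(b, m) = (4*b)*m + 11 = 4*b*m + 11 = 11 + 4*b*m)
J(f(3, 5), 13) - 1*(-4506) = (11 + 4*(3 + 3*3 + 3*5)*13) - 1*(-4506) = (11 + 4*(3 + 9 + 15)*13) + 4506 = (11 + 4*27*13) + 4506 = (11 + 1404) + 4506 = 1415 + 4506 = 5921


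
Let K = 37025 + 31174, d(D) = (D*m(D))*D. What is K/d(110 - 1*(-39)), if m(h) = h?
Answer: 68199/3307949 ≈ 0.020617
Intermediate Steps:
d(D) = D³ (d(D) = (D*D)*D = D²*D = D³)
K = 68199
K/d(110 - 1*(-39)) = 68199/((110 - 1*(-39))³) = 68199/((110 + 39)³) = 68199/(149³) = 68199/3307949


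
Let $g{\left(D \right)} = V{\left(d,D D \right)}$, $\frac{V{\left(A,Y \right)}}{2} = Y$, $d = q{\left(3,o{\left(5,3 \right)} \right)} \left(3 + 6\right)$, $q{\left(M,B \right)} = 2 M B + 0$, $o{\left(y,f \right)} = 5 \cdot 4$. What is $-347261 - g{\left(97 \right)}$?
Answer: $-366079$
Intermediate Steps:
$o{\left(y,f \right)} = 20$
$q{\left(M,B \right)} = 2 B M$ ($q{\left(M,B \right)} = 2 B M + 0 = 2 B M$)
$d = 1080$ ($d = 2 \cdot 20 \cdot 3 \left(3 + 6\right) = 120 \cdot 9 = 1080$)
$V{\left(A,Y \right)} = 2 Y$
$g{\left(D \right)} = 2 D^{2}$ ($g{\left(D \right)} = 2 D D = 2 D^{2}$)
$-347261 - g{\left(97 \right)} = -347261 - 2 \cdot 97^{2} = -347261 - 2 \cdot 9409 = -347261 - 18818 = -366079$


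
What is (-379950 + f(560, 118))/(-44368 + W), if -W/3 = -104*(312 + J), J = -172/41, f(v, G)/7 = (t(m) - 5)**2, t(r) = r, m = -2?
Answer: -15563887/2118352 ≈ -7.3472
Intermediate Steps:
f(v, G) = 343 (f(v, G) = 7*(-2 - 5)**2 = 7*(-7)**2 = 7*49 = 343)
J = -172/41 (J = -172*1/41 = -172/41 ≈ -4.1951)
W = 3937440/41 (W = -(-312)*(312 - 172/41) = -(-312)*12620/41 = -3*(-1312480/41) = 3937440/41 ≈ 96035.)
(-379950 + f(560, 118))/(-44368 + W) = (-379950 + 343)/(-44368 + 3937440/41) = -379607/2118352/41 = -379607*41/2118352 = -15563887/2118352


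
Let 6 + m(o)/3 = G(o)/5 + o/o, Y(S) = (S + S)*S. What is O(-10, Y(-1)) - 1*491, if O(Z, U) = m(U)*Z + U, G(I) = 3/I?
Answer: -348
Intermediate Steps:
Y(S) = 2*S**2 (Y(S) = (2*S)*S = 2*S**2)
m(o) = -15 + 9/(5*o) (m(o) = -18 + 3*((3/o)/5 + o/o) = -18 + 3*((3/o)*(1/5) + 1) = -18 + 3*(3/(5*o) + 1) = -18 + 3*(1 + 3/(5*o)) = -18 + (3 + 9/(5*o)) = -15 + 9/(5*o))
O(Z, U) = U + Z*(-15 + 9/(5*U)) (O(Z, U) = (-15 + 9/(5*U))*Z + U = Z*(-15 + 9/(5*U)) + U = U + Z*(-15 + 9/(5*U)))
O(-10, Y(-1)) - 1*491 = (2*(-1)**2 - 15*(-10) + (9/5)*(-10)/(2*(-1)**2)) - 1*491 = (2*1 + 150 + (9/5)*(-10)/(2*1)) - 491 = (2 + 150 + (9/5)*(-10)/2) - 491 = (2 + 150 + (9/5)*(-10)*(1/2)) - 491 = (2 + 150 - 9) - 491 = 143 - 491 = -348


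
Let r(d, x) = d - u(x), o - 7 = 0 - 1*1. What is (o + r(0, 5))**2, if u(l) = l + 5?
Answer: 16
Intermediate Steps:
u(l) = 5 + l
o = 6 (o = 7 + (0 - 1*1) = 7 + (0 - 1) = 7 - 1 = 6)
r(d, x) = -5 + d - x (r(d, x) = d - (5 + x) = d + (-5 - x) = -5 + d - x)
(o + r(0, 5))**2 = (6 + (-5 + 0 - 1*5))**2 = (6 + (-5 + 0 - 5))**2 = (6 - 10)**2 = (-4)**2 = 16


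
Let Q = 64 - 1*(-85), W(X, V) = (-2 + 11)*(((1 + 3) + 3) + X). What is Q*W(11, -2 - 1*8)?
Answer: 24138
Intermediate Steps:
W(X, V) = 63 + 9*X (W(X, V) = 9*((4 + 3) + X) = 9*(7 + X) = 63 + 9*X)
Q = 149 (Q = 64 + 85 = 149)
Q*W(11, -2 - 1*8) = 149*(63 + 9*11) = 149*(63 + 99) = 149*162 = 24138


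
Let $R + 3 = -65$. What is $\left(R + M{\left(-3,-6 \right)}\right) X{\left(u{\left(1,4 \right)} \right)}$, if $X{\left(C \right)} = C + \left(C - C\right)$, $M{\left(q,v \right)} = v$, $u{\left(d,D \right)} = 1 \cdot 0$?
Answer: $0$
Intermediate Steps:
$R = -68$ ($R = -3 - 65 = -68$)
$u{\left(d,D \right)} = 0$
$X{\left(C \right)} = C$ ($X{\left(C \right)} = C + 0 = C$)
$\left(R + M{\left(-3,-6 \right)}\right) X{\left(u{\left(1,4 \right)} \right)} = \left(-68 - 6\right) 0 = \left(-74\right) 0 = 0$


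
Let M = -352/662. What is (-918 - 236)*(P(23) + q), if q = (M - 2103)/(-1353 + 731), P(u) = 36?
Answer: -4678328117/102941 ≈ -45447.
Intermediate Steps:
M = -176/331 (M = -352*1/662 = -176/331 ≈ -0.53172)
q = 696269/205882 (q = (-176/331 - 2103)/(-1353 + 731) = -696269/331/(-622) = -696269/331*(-1/622) = 696269/205882 ≈ 3.3819)
(-918 - 236)*(P(23) + q) = (-918 - 236)*(36 + 696269/205882) = -1154*8108021/205882 = -4678328117/102941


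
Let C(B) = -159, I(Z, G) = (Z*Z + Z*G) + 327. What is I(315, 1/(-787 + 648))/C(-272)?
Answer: -4612471/7367 ≈ -626.10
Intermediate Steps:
I(Z, G) = 327 + Z² + G*Z (I(Z, G) = (Z² + G*Z) + 327 = 327 + Z² + G*Z)
I(315, 1/(-787 + 648))/C(-272) = (327 + 315² + 315/(-787 + 648))/(-159) = (327 + 99225 + 315/(-139))*(-1/159) = (327 + 99225 - 1/139*315)*(-1/159) = (327 + 99225 - 315/139)*(-1/159) = (13837413/139)*(-1/159) = -4612471/7367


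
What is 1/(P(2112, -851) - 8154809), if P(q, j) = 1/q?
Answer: -2112/17222956607 ≈ -1.2263e-7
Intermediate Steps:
1/(P(2112, -851) - 8154809) = 1/(1/2112 - 8154809) = 1/(-17222956607/2112) = -2112/17222956607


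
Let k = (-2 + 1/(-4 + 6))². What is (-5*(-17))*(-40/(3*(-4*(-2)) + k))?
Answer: -2720/21 ≈ -129.52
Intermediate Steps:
k = 9/4 (k = (-2 + 1/2)² = (-2 + ½)² = (-3/2)² = 9/4 ≈ 2.2500)
(-5*(-17))*(-40/(3*(-4*(-2)) + k)) = (-5*(-17))*(-40/(3*(-4*(-2)) + 9/4)) = 85*(-40/(3*8 + 9/4)) = 85*(-40/(24 + 9/4)) = 85*(-40/105/4) = 85*(-40*4/105) = 85*(-32/21) = -2720/21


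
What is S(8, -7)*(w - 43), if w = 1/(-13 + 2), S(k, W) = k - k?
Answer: 0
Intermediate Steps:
S(k, W) = 0
w = -1/11 (w = 1/(-11) = -1/11 ≈ -0.090909)
S(8, -7)*(w - 43) = 0*(-1/11 - 43) = 0*(-474/11) = 0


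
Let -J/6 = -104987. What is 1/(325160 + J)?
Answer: 1/955082 ≈ 1.0470e-6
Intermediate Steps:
J = 629922 (J = -6*(-104987) = 629922)
1/(325160 + J) = 1/(325160 + 629922) = 1/955082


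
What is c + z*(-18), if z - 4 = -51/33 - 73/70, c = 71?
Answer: 17552/385 ≈ 45.590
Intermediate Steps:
z = 1087/770 (z = 4 + (-51/33 - 73/70) = 4 + (-51*1/33 - 73*1/70) = 4 + (-17/11 - 73/70) = 4 - 1993/770 = 1087/770 ≈ 1.4117)
c + z*(-18) = 71 + (1087/770)*(-18) = 71 - 9783/385 = 17552/385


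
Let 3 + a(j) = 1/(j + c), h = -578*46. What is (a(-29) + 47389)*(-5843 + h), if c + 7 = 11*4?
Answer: -12294235359/8 ≈ -1.5368e+9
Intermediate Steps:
h = -26588
c = 37 (c = -7 + 11*4 = -7 + 44 = 37)
a(j) = -3 + 1/(37 + j) (a(j) = -3 + 1/(j + 37) = -3 + 1/(37 + j))
(a(-29) + 47389)*(-5843 + h) = ((-110 - 3*(-29))/(37 - 29) + 47389)*(-5843 - 26588) = ((-110 + 87)/8 + 47389)*(-32431) = ((1/8)*(-23) + 47389)*(-32431) = (-23/8 + 47389)*(-32431) = (379089/8)*(-32431) = -12294235359/8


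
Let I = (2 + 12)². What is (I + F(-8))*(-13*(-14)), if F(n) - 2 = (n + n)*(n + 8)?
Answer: 36036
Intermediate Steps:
F(n) = 2 + 2*n*(8 + n) (F(n) = 2 + (n + n)*(n + 8) = 2 + (2*n)*(8 + n) = 2 + 2*n*(8 + n))
I = 196 (I = 14² = 196)
(I + F(-8))*(-13*(-14)) = (196 + (2 + 2*(-8)² + 16*(-8)))*(-13*(-14)) = (196 + (2 + 2*64 - 128))*182 = (196 + (2 + 128 - 128))*182 = (196 + 2)*182 = 198*182 = 36036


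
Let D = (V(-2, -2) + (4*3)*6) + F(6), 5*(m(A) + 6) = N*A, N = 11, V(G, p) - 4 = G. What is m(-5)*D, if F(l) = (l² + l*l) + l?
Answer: -2584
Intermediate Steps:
V(G, p) = 4 + G
F(l) = l + 2*l² (F(l) = (l² + l²) + l = 2*l² + l = l + 2*l²)
m(A) = -6 + 11*A/5 (m(A) = -6 + (11*A)/5 = -6 + 11*A/5)
D = 152 (D = ((4 - 2) + (4*3)*6) + 6*(1 + 2*6) = (2 + 12*6) + 6*(1 + 12) = (2 + 72) + 6*13 = 74 + 78 = 152)
m(-5)*D = (-6 + (11/5)*(-5))*152 = (-6 - 11)*152 = -17*152 = -2584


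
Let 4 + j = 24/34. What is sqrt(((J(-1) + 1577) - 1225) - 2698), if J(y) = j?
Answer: I*sqrt(678946)/17 ≈ 48.47*I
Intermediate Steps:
j = -56/17 (j = -4 + 24/34 = -4 + 24*(1/34) = -4 + 12/17 = -56/17 ≈ -3.2941)
J(y) = -56/17
sqrt(((J(-1) + 1577) - 1225) - 2698) = sqrt(((-56/17 + 1577) - 1225) - 2698) = sqrt((26753/17 - 1225) - 2698) = sqrt(5928/17 - 2698) = sqrt(-39938/17) = I*sqrt(678946)/17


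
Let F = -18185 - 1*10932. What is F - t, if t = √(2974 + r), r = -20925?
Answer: -29117 - I*√17951 ≈ -29117.0 - 133.98*I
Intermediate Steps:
F = -29117 (F = -18185 - 10932 = -29117)
t = I*√17951 (t = √(2974 - 20925) = √(-17951) = I*√17951 ≈ 133.98*I)
F - t = -29117 - I*√17951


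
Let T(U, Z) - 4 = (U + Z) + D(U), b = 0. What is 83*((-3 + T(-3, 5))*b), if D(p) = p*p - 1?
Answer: 0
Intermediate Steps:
D(p) = -1 + p² (D(p) = p² - 1 = -1 + p²)
T(U, Z) = 3 + U + Z + U² (T(U, Z) = 4 + ((U + Z) + (-1 + U²)) = 4 + (-1 + U + Z + U²) = 3 + U + Z + U²)
83*((-3 + T(-3, 5))*b) = 83*((-3 + (3 - 3 + 5 + (-3)²))*0) = 83*((-3 + (3 - 3 + 5 + 9))*0) = 83*((-3 + 14)*0) = 83*(11*0) = 83*0 = 0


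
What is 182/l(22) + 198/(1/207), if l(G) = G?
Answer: 450937/11 ≈ 40994.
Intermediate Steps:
182/l(22) + 198/(1/207) = 182/22 + 198/(1/207) = 182*(1/22) + 198/(1/207) = 91/11 + 198*207 = 91/11 + 40986 = 450937/11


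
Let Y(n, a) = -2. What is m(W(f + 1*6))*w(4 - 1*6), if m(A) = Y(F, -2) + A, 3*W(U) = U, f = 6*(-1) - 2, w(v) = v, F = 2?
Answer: 16/3 ≈ 5.3333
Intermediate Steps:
f = -8 (f = -6 - 2 = -8)
W(U) = U/3
m(A) = -2 + A
m(W(f + 1*6))*w(4 - 1*6) = (-2 + (-8 + 1*6)/3)*(4 - 1*6) = (-2 + (-8 + 6)/3)*(4 - 6) = (-2 + (⅓)*(-2))*(-2) = (-2 - ⅔)*(-2) = -8/3*(-2) = 16/3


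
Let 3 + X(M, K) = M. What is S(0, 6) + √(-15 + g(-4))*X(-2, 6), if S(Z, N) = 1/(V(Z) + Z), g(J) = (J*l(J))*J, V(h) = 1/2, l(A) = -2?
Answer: 2 - 5*I*√47 ≈ 2.0 - 34.278*I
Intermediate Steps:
V(h) = ½
X(M, K) = -3 + M
g(J) = -2*J² (g(J) = (J*(-2))*J = (-2*J)*J = -2*J²)
S(Z, N) = 1/(½ + Z)
S(0, 6) + √(-15 + g(-4))*X(-2, 6) = 2/(1 + 2*0) + √(-15 - 2*(-4)²)*(-3 - 2) = 2/(1 + 0) + √(-15 - 2*16)*(-5) = 2/1 + √(-15 - 32)*(-5) = 2*1 + √(-47)*(-5) = 2 + (I*√47)*(-5) = 2 - 5*I*√47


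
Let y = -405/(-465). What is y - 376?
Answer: -11629/31 ≈ -375.13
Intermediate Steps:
y = 27/31 (y = -405*(-1/465) = 27/31 ≈ 0.87097)
y - 376 = 27/31 - 376 = -11629/31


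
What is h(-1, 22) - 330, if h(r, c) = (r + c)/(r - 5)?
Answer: -667/2 ≈ -333.50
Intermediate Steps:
h(r, c) = (c + r)/(-5 + r)
h(-1, 22) - 330 = (22 - 1)/(-5 - 1) - 330 = 21/(-6) - 330 = -⅙*21 - 330 = -7/2 - 330 = -667/2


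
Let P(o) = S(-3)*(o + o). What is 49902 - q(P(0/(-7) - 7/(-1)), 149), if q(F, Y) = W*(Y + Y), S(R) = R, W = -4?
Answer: 51094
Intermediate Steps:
P(o) = -6*o (P(o) = -3*(o + o) = -6*o)
q(F, Y) = -8*Y (q(F, Y) = -4*(Y + Y) = -8*Y)
49902 - q(P(0/(-7) - 7/(-1)), 149) = 49902 - (-8)*149 = 49902 - 1*(-1192) = 49902 + 1192 = 51094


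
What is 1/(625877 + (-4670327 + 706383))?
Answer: -1/3338067 ≈ -2.9957e-7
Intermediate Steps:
1/(625877 + (-4670327 + 706383)) = 1/(625877 - 3963944) = 1/(-3338067) = -1/3338067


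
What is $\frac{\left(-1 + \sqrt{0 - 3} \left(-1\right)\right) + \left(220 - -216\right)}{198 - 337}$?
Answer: $- \frac{435}{139} + \frac{i \sqrt{3}}{139} \approx -3.1295 + 0.012461 i$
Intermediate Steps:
$\frac{\left(-1 + \sqrt{0 - 3} \left(-1\right)\right) + \left(220 - -216\right)}{198 - 337} = \frac{\left(-1 + \sqrt{-3} \left(-1\right)\right) + \left(220 + 216\right)}{-139} = \left(\left(-1 + i \sqrt{3} \left(-1\right)\right) + 436\right) \left(- \frac{1}{139}\right) = \left(\left(-1 - i \sqrt{3}\right) + 436\right) \left(- \frac{1}{139}\right) = \left(435 - i \sqrt{3}\right) \left(- \frac{1}{139}\right) = - \frac{435}{139} + \frac{i \sqrt{3}}{139}$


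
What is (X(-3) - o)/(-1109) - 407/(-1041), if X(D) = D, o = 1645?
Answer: 2166931/1154469 ≈ 1.8770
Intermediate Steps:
(X(-3) - o)/(-1109) - 407/(-1041) = (-3 - 1*1645)/(-1109) - 407/(-1041) = (-3 - 1645)*(-1/1109) - 407*(-1/1041) = -1648*(-1/1109) + 407/1041 = 1648/1109 + 407/1041 = 2166931/1154469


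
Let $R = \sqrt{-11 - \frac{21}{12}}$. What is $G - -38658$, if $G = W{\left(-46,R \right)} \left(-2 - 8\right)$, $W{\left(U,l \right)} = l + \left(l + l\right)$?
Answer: $38658 - 15 i \sqrt{51} \approx 38658.0 - 107.12 i$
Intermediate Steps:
$R = \frac{i \sqrt{51}}{2}$ ($R = \sqrt{-11 - \frac{7}{4}} = \sqrt{- \frac{51}{4}} = \frac{i \sqrt{51}}{2} \approx 3.5707 i$)
$W{\left(U,l \right)} = 3 l$ ($W{\left(U,l \right)} = l + 2 l = 3 l$)
$G = - 15 i \sqrt{51}$ ($G = 3 \frac{i \sqrt{51}}{2} \left(-2 - 8\right) = \frac{3 i \sqrt{51}}{2} \left(-10\right) = - 15 i \sqrt{51} \approx - 107.12 i$)
$G - -38658 = - 15 i \sqrt{51} - -38658 = - 15 i \sqrt{51} + 38658 = 38658 - 15 i \sqrt{51}$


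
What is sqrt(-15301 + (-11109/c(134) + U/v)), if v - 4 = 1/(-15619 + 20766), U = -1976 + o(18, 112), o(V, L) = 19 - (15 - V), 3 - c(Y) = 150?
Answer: 2*I*sqrt(81600104492571)/144123 ≈ 125.36*I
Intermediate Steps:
c(Y) = -147 (c(Y) = 3 - 1*150 = 3 - 150 = -147)
o(V, L) = 4 + V (o(V, L) = 19 + (-15 + V) = 4 + V)
U = -1954 (U = -1976 + (4 + 18) = -1976 + 22 = -1954)
v = 20589/5147 (v = 4 + 1/(-15619 + 20766) = 4 + 1/5147 = 20589/5147 ≈ 4.0002)
sqrt(-15301 + (-11109/c(134) + U/v)) = sqrt(-15301 + (-11109/(-147) - 1954/20589/5147)) = sqrt(-15301 + (-11109*(-1/147) - 1954*5147/20589)) = sqrt(-15301 + (529/7 - 10057238/20589)) = sqrt(-15301 - 59509085/144123) = sqrt(-2264735108/144123) = 2*I*sqrt(81600104492571)/144123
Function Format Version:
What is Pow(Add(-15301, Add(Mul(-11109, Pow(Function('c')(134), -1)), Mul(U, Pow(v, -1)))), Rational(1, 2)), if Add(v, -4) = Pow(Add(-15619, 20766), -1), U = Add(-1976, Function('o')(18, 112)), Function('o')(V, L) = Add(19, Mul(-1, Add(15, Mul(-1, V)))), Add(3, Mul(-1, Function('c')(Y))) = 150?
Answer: Mul(Rational(2, 144123), I, Pow(81600104492571, Rational(1, 2))) ≈ Mul(125.36, I)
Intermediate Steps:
Function('c')(Y) = -147 (Function('c')(Y) = Add(3, Mul(-1, 150)) = Add(3, -150) = -147)
Function('o')(V, L) = Add(4, V) (Function('o')(V, L) = Add(19, Add(-15, V)) = Add(4, V))
U = -1954 (U = Add(-1976, Add(4, 18)) = Add(-1976, 22) = -1954)
v = Rational(20589, 5147) (v = Add(4, Pow(Add(-15619, 20766), -1)) = Add(4, Pow(5147, -1)) = Add(4, Rational(1, 5147)) = Rational(20589, 5147) ≈ 4.0002)
Pow(Add(-15301, Add(Mul(-11109, Pow(Function('c')(134), -1)), Mul(U, Pow(v, -1)))), Rational(1, 2)) = Pow(Add(-15301, Add(Mul(-11109, Pow(-147, -1)), Mul(-1954, Pow(Rational(20589, 5147), -1)))), Rational(1, 2)) = Pow(Add(-15301, Add(Mul(-11109, Rational(-1, 147)), Mul(-1954, Rational(5147, 20589)))), Rational(1, 2)) = Pow(Add(-15301, Add(Rational(529, 7), Rational(-10057238, 20589))), Rational(1, 2)) = Pow(Add(-15301, Rational(-59509085, 144123)), Rational(1, 2)) = Pow(Rational(-2264735108, 144123), Rational(1, 2)) = Mul(Rational(2, 144123), I, Pow(81600104492571, Rational(1, 2)))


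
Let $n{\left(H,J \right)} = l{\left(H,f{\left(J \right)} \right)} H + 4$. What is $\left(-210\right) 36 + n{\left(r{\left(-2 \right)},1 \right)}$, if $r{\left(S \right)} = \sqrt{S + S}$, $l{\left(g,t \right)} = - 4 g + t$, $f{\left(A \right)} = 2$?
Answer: $-7540 + 4 i \approx -7540.0 + 4.0 i$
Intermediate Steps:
$l{\left(g,t \right)} = t - 4 g$
$r{\left(S \right)} = \sqrt{2} \sqrt{S}$ ($r{\left(S \right)} = \sqrt{2 S} = \sqrt{2} \sqrt{S}$)
$n{\left(H,J \right)} = 4 + H \left(2 - 4 H\right)$ ($n{\left(H,J \right)} = \left(2 - 4 H\right) H + 4 = H \left(2 - 4 H\right) + 4 = 4 + H \left(2 - 4 H\right)$)
$\left(-210\right) 36 + n{\left(r{\left(-2 \right)},1 \right)} = \left(-210\right) 36 + \left(4 - 2 \sqrt{2} \sqrt{-2} \left(-1 + 2 \sqrt{2} \sqrt{-2}\right)\right) = -7560 + \left(4 - 2 \sqrt{2} i \sqrt{2} \left(-1 + 2 \sqrt{2} i \sqrt{2}\right)\right) = -7560 + \left(4 - 2 \cdot 2 i \left(-1 + 2 \cdot 2 i\right)\right) = -7560 + \left(4 - 2 \cdot 2 i \left(-1 + 4 i\right)\right) = -7560 + \left(4 - 4 i \left(-1 + 4 i\right)\right) = -7556 - 4 i \left(-1 + 4 i\right)$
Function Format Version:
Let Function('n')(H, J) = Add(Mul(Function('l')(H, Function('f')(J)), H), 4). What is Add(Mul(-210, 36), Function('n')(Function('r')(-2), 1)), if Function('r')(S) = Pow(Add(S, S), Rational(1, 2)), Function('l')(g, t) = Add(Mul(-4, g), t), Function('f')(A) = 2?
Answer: Add(-7540, Mul(4, I)) ≈ Add(-7540.0, Mul(4.0000, I))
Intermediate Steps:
Function('l')(g, t) = Add(t, Mul(-4, g))
Function('r')(S) = Mul(Pow(2, Rational(1, 2)), Pow(S, Rational(1, 2))) (Function('r')(S) = Pow(Mul(2, S), Rational(1, 2)) = Mul(Pow(2, Rational(1, 2)), Pow(S, Rational(1, 2))))
Function('n')(H, J) = Add(4, Mul(H, Add(2, Mul(-4, H)))) (Function('n')(H, J) = Add(Mul(Add(2, Mul(-4, H)), H), 4) = Add(Mul(H, Add(2, Mul(-4, H))), 4) = Add(4, Mul(H, Add(2, Mul(-4, H)))))
Add(Mul(-210, 36), Function('n')(Function('r')(-2), 1)) = Add(Mul(-210, 36), Add(4, Mul(-2, Mul(Pow(2, Rational(1, 2)), Pow(-2, Rational(1, 2))), Add(-1, Mul(2, Mul(Pow(2, Rational(1, 2)), Pow(-2, Rational(1, 2)))))))) = Add(-7560, Add(4, Mul(-2, Mul(Pow(2, Rational(1, 2)), Mul(I, Pow(2, Rational(1, 2)))), Add(-1, Mul(2, Mul(Pow(2, Rational(1, 2)), Mul(I, Pow(2, Rational(1, 2))))))))) = Add(-7560, Add(4, Mul(-2, Mul(2, I), Add(-1, Mul(2, Mul(2, I)))))) = Add(-7560, Add(4, Mul(-2, Mul(2, I), Add(-1, Mul(4, I))))) = Add(-7560, Add(4, Mul(-4, I, Add(-1, Mul(4, I))))) = Add(-7556, Mul(-4, I, Add(-1, Mul(4, I))))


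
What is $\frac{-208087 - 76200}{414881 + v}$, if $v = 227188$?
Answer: $- \frac{284287}{642069} \approx -0.44277$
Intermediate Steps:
$\frac{-208087 - 76200}{414881 + v} = \frac{-208087 - 76200}{414881 + 227188} = - \frac{284287}{642069}$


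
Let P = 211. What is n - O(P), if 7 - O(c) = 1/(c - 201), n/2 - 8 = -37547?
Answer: -750849/10 ≈ -75085.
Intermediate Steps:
n = -75078 (n = 16 + 2*(-37547) = 16 - 75094 = -75078)
O(c) = 7 - 1/(-201 + c) (O(c) = 7 - 1/(c - 201) = 7 - 1/(-201 + c))
n - O(P) = -75078 - (-1408 + 7*211)/(-201 + 211) = -75078 - (-1408 + 1477)/10 = -75078 - 69/10 = -750849/10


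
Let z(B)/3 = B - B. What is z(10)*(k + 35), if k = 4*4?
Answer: 0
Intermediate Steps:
k = 16
z(B) = 0 (z(B) = 3*(B - B) = 3*0 = 0)
z(10)*(k + 35) = 0*(16 + 35) = 0*51 = 0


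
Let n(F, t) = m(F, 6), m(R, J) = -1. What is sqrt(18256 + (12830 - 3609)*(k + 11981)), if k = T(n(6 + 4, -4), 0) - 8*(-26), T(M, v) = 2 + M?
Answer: sqrt(112422246) ≈ 10603.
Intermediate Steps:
n(F, t) = -1
k = 209 (k = (2 - 1) - 8*(-26) = 1 + 208 = 209)
sqrt(18256 + (12830 - 3609)*(k + 11981)) = sqrt(18256 + (12830 - 3609)*(209 + 11981)) = sqrt(18256 + 9221*12190) = sqrt(18256 + 112403990) = sqrt(112422246)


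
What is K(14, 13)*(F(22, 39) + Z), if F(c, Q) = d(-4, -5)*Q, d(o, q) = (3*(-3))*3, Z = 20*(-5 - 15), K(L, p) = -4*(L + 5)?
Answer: 110428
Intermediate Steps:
K(L, p) = -20 - 4*L (K(L, p) = -4*(5 + L) = -20 - 4*L)
Z = -400 (Z = 20*(-20) = -400)
d(o, q) = -27 (d(o, q) = -9*3 = -27)
F(c, Q) = -27*Q
K(14, 13)*(F(22, 39) + Z) = (-20 - 4*14)*(-27*39 - 400) = (-20 - 56)*(-1053 - 400) = -76*(-1453) = 110428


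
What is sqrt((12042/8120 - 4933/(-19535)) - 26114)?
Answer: I*sqrt(1642568288471978385)/7931210 ≈ 161.59*I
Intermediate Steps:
sqrt((12042/8120 - 4933/(-19535)) - 26114) = sqrt((12042*(1/8120) - 4933*(-1/19535)) - 26114) = sqrt((6021/4060 + 4933/19535) - 26114) = sqrt(27529643/15862420 - 26114) = sqrt(-414203706237/15862420) = I*sqrt(1642568288471978385)/7931210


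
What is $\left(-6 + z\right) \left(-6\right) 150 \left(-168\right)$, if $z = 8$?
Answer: $302400$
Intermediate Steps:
$\left(-6 + z\right) \left(-6\right) 150 \left(-168\right) = \left(-6 + 8\right) \left(-6\right) 150 \left(-168\right) = 2 \left(-6\right) 150 \left(-168\right) = \left(-12\right) 150 \left(-168\right) = \left(-1800\right) \left(-168\right) = 302400$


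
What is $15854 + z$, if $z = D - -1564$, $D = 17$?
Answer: $17435$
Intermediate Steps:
$z = 1581$ ($z = 17 - -1564 = 17 + 1564 = 1581$)
$15854 + z = 15854 + 1581 = 17435$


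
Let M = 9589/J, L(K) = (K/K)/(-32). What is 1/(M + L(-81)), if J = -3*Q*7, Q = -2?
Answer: 672/153403 ≈ 0.0043806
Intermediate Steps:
J = 42 (J = -3*(-2)*7 = 6*7 = 42)
L(K) = -1/32 (L(K) = 1*(-1/32) = -1/32)
M = 9589/42 ≈ 228.31
1/(M + L(-81)) = 1/(9589/42 - 1/32) = 1/(153403/672) = 672/153403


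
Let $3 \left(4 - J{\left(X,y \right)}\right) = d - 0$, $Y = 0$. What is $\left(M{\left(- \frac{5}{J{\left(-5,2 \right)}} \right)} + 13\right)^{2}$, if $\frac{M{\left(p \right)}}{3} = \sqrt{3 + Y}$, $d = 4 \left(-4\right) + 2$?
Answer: $196 + 78 \sqrt{3} \approx 331.1$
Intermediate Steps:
$d = -14$ ($d = -16 + 2 = -14$)
$J{\left(X,y \right)} = \frac{26}{3}$ ($J{\left(X,y \right)} = 4 - \frac{-14 - 0}{3} = 4 - \frac{-14 + 0}{3} = 4 - - \frac{14}{3} = 4 + \frac{14}{3} = \frac{26}{3}$)
$M{\left(p \right)} = 3 \sqrt{3}$ ($M{\left(p \right)} = 3 \sqrt{3 + 0} = 3 \sqrt{3}$)
$\left(M{\left(- \frac{5}{J{\left(-5,2 \right)}} \right)} + 13\right)^{2} = \left(3 \sqrt{3} + 13\right)^{2} = \left(13 + 3 \sqrt{3}\right)^{2}$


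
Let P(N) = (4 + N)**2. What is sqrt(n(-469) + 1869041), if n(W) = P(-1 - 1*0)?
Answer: 5*sqrt(74762) ≈ 1367.1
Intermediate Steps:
n(W) = 9 (n(W) = (4 + (-1 - 1*0))**2 = (4 + (-1 + 0))**2 = (4 - 1)**2 = 3**2 = 9)
sqrt(n(-469) + 1869041) = sqrt(9 + 1869041) = sqrt(1869050) = 5*sqrt(74762)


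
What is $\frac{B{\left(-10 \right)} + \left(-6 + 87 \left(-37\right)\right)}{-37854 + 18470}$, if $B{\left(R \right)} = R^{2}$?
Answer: $\frac{3125}{19384} \approx 0.16122$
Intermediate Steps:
$\frac{B{\left(-10 \right)} + \left(-6 + 87 \left(-37\right)\right)}{-37854 + 18470} = \frac{\left(-10\right)^{2} + \left(-6 + 87 \left(-37\right)\right)}{-37854 + 18470} = \frac{100 - 3225}{-19384} = \left(100 - 3225\right) \left(- \frac{1}{19384}\right) = \left(-3125\right) \left(- \frac{1}{19384}\right) = \frac{3125}{19384}$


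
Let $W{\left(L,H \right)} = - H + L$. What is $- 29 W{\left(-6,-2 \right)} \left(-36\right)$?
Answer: $-4176$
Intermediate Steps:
$W{\left(L,H \right)} = L - H$
$- 29 W{\left(-6,-2 \right)} \left(-36\right) = - 29 \left(-6 - -2\right) \left(-36\right) = - 29 \left(-6 + 2\right) \left(-36\right) = \left(-29\right) \left(-4\right) \left(-36\right) = 116 \left(-36\right) = -4176$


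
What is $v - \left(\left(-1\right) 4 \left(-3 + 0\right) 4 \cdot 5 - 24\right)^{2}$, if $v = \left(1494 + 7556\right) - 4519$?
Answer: $-42125$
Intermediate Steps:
$v = 4531$ ($v = 9050 - 4519 = 4531$)
$v - \left(\left(-1\right) 4 \left(-3 + 0\right) 4 \cdot 5 - 24\right)^{2} = 4531 - \left(\left(-1\right) 4 \left(-3 + 0\right) 4 \cdot 5 - 24\right)^{2} = 4531 - \left(- 4 \left(\left(-3\right) 4\right) 5 - 24\right)^{2} = 4531 - \left(\left(-4\right) \left(-12\right) 5 - 24\right)^{2} = 4531 - \left(48 \cdot 5 - 24\right)^{2} = 4531 - \left(240 - 24\right)^{2} = 4531 - 216^{2} = 4531 - 46656 = -42125$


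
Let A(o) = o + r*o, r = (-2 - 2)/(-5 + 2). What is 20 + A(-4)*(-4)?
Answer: 172/3 ≈ 57.333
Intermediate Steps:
r = 4/3 (r = -4/(-3) = -4*(-⅓) = 4/3 ≈ 1.3333)
A(o) = 7*o/3 (A(o) = o + 4*o/3 = 7*o/3)
20 + A(-4)*(-4) = 20 + ((7/3)*(-4))*(-4) = 20 - 28/3*(-4) = 20 + 112/3 = 172/3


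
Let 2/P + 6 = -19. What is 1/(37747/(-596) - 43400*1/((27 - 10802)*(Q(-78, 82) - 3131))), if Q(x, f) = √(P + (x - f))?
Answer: -146321201272119987052/9267279479331204284989 + 189841639040*I*√4002/9267279479331204284989 ≈ -0.015789 + 1.2959e-9*I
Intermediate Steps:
P = -2/25 (P = 2/(-6 - 19) = 2/(-25) = 2*(-1/25) = -2/25 ≈ -0.080000)
Q(x, f) = √(-2/25 + x - f) (Q(x, f) = √(-2/25 + (x - f)) = √(-2/25 + x - f))
1/(37747/(-596) - 43400*1/((27 - 10802)*(Q(-78, 82) - 3131))) = 1/(37747/(-596) - 43400*1/((27 - 10802)*(√(-2 - 25*82 + 25*(-78))/5 - 3131))) = 1/(37747*(-1/596) - 43400*(-1/(10775*(√(-2 - 2050 - 1950)/5 - 3131)))) = 1/(-37747/596 - 43400*(-1/(10775*(√(-4002)/5 - 3131)))) = 1/(-37747/596 - 43400*(-1/(10775*((I*√4002)/5 - 3131)))) = 1/(-37747/596 - 43400*(-1/(10775*(I*√4002/5 - 3131)))) = 1/(-37747/596 - 43400*(-1/(10775*(-3131 + I*√4002/5)))) = 1/(-37747/596 - 43400/(33736525 - 2155*I*√4002))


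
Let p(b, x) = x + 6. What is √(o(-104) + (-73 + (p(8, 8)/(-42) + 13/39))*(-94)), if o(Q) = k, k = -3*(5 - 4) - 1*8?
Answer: √6851 ≈ 82.771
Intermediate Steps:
p(b, x) = 6 + x
k = -11 (k = -3*1 - 8 = -3 - 8 = -11)
o(Q) = -11
√(o(-104) + (-73 + (p(8, 8)/(-42) + 13/39))*(-94)) = √(-11 + (-73 + ((6 + 8)/(-42) + 13/39))*(-94)) = √(-11 + (-73 + (14*(-1/42) + 13*(1/39)))*(-94)) = √(-11 + (-73 + (-⅓ + ⅓))*(-94)) = √(-11 + (-73 + 0)*(-94)) = √(-11 - 73*(-94)) = √(-11 + 6862) = √6851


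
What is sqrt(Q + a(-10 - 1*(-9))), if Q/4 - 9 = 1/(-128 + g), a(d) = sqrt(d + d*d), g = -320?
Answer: sqrt(28217)/28 ≈ 5.9993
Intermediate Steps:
a(d) = sqrt(d + d**2)
Q = 4031/112 (Q = 36 + 4/(-128 - 320) = 36 + 4/(-448) = 36 + 4*(-1/448) = 36 - 1/112 = 4031/112 ≈ 35.991)
sqrt(Q + a(-10 - 1*(-9))) = sqrt(4031/112 + sqrt((-10 - 1*(-9))*(1 + (-10 - 1*(-9))))) = sqrt(4031/112 + sqrt((-10 + 9)*(1 + (-10 + 9)))) = sqrt(4031/112 + sqrt(-(1 - 1))) = sqrt(4031/112 + sqrt(-1*0)) = sqrt(4031/112 + sqrt(0)) = sqrt(4031/112 + 0) = sqrt(4031/112) = sqrt(28217)/28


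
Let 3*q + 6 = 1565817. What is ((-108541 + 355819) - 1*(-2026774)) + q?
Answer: 2795989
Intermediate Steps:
q = 521937 (q = -2 + (1/3)*1565817 = -2 + 521939 = 521937)
((-108541 + 355819) - 1*(-2026774)) + q = ((-108541 + 355819) - 1*(-2026774)) + 521937 = (247278 + 2026774) + 521937 = 2274052 + 521937 = 2795989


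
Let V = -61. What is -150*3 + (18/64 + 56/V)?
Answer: -879643/1952 ≈ -450.64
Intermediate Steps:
-150*3 + (18/64 + 56/V) = -150*3 + (18/64 + 56/(-61)) = -450 + (18*(1/64) + 56*(-1/61)) = -450 + (9/32 - 56/61) = -450 - 1243/1952 = -879643/1952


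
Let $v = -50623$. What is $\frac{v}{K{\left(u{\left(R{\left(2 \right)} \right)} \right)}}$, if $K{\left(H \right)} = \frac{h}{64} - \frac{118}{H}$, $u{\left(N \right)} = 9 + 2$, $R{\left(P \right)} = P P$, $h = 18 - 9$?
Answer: $\frac{35638592}{7453} \approx 4781.8$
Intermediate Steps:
$h = 9$
$R{\left(P \right)} = P^{2}$
$u{\left(N \right)} = 11$
$K{\left(H \right)} = \frac{9}{64} - \frac{118}{H}$
$\frac{v}{K{\left(u{\left(R{\left(2 \right)} \right)} \right)}} = - \frac{50623}{\frac{9}{64} - \frac{118}{11}} = - \frac{50623}{- \frac{7453}{704}} = \left(-50623\right) \left(- \frac{704}{7453}\right) = \frac{35638592}{7453}$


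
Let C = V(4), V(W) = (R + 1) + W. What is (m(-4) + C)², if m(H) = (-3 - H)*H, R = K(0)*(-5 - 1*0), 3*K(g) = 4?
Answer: 289/9 ≈ 32.111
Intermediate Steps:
K(g) = 4/3 (K(g) = (⅓)*4 = 4/3)
R = -20/3 (R = 4*(-5 - 1*0)/3 = 4*(-5 + 0)/3 = (4/3)*(-5) = -20/3 ≈ -6.6667)
m(H) = H*(-3 - H)
V(W) = -17/3 + W (V(W) = (-20/3 + 1) + W = -17/3 + W)
C = -5/3 (C = -17/3 + 4 = -5/3 ≈ -1.6667)
(m(-4) + C)² = (-1*(-4)*(3 - 4) - 5/3)² = (-1*(-4)*(-1) - 5/3)² = (-4 - 5/3)² = (-17/3)² = 289/9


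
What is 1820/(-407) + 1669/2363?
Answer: -3621377/961741 ≈ -3.7654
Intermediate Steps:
1820/(-407) + 1669/2363 = 1820*(-1/407) + 1669*(1/2363) = -1820/407 + 1669/2363 = -3621377/961741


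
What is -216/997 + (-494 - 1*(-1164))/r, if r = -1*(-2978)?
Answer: 12371/1484533 ≈ 0.0083333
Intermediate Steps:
r = 2978
-216/997 + (-494 - 1*(-1164))/r = -216/997 + (-494 - 1*(-1164))/2978 = -216*1/997 + (-494 + 1164)*(1/2978) = -216/997 + 670*(1/2978) = -216/997 + 335/1489 = 12371/1484533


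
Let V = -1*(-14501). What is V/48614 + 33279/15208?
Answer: 919178257/369660856 ≈ 2.4865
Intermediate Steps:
V = 14501
V/48614 + 33279/15208 = 14501/48614 + 33279/15208 = 919178257/369660856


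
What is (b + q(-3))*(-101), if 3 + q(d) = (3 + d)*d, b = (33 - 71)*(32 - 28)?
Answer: 15655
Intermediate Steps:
b = -152 (b = -38*4 = -152)
q(d) = -3 + d*(3 + d) (q(d) = -3 + (3 + d)*d = -3 + d*(3 + d))
(b + q(-3))*(-101) = (-152 + (-3 + (-3)**2 + 3*(-3)))*(-101) = (-152 + (-3 + 9 - 9))*(-101) = (-152 - 3)*(-101) = -155*(-101) = 15655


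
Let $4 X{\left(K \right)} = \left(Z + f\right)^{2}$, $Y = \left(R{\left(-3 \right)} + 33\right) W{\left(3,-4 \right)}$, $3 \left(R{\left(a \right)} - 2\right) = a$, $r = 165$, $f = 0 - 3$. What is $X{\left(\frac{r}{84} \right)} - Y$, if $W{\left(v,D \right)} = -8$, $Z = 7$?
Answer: $276$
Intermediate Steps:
$f = -3$
$R{\left(a \right)} = 2 + \frac{a}{3}$
$Y = -272$ ($Y = \left(\left(2 + \frac{1}{3} \left(-3\right)\right) + 33\right) \left(-8\right) = \left(\left(2 - 1\right) + 33\right) \left(-8\right) = \left(1 + 33\right) \left(-8\right) = 34 \left(-8\right) = -272$)
$X{\left(K \right)} = 4$ ($X{\left(K \right)} = \frac{\left(7 - 3\right)^{2}}{4} = \frac{4^{2}}{4} = \frac{1}{4} \cdot 16 = 4$)
$X{\left(\frac{r}{84} \right)} - Y = 4 - -272 = 4 + 272 = 276$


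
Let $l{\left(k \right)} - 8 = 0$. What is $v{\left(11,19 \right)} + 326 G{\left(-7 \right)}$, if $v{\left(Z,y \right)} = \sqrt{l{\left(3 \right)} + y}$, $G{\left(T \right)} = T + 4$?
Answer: $-978 + 3 \sqrt{3} \approx -972.8$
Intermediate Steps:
$l{\left(k \right)} = 8$ ($l{\left(k \right)} = 8 + 0 = 8$)
$G{\left(T \right)} = 4 + T$
$v{\left(Z,y \right)} = \sqrt{8 + y}$
$v{\left(11,19 \right)} + 326 G{\left(-7 \right)} = \sqrt{8 + 19} + 326 \left(4 - 7\right) = \sqrt{27} + 326 \left(-3\right) = 3 \sqrt{3} - 978 = -978 + 3 \sqrt{3}$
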